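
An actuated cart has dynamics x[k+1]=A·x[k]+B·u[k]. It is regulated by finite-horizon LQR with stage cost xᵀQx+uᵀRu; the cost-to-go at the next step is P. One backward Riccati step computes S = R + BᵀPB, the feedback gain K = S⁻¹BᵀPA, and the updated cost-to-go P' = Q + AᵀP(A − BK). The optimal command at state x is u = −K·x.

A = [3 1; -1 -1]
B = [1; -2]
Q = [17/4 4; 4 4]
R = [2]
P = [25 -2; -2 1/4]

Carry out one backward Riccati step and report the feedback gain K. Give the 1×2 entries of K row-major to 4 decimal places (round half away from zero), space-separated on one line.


BᵀP = [29.0000 -2.5000]
S = R + BᵀPB = [2] + [34.0000] = [36.0000]
BᵀPA = [89.5000 31.5000]
K = S⁻¹·BᵀPA = [2.4861 0.8750]
A−BK = [0.5139 0.1250; 3.9722 0.7500]
AᵀP(A−BK) = [14.7431 4.9375; 4.9375 1.6875]
P' = Q + AᵀP(A−BK) = [18.9931 8.9375; 8.9375 5.6875]
tr(P') = 24.6806

2.4861 0.8750


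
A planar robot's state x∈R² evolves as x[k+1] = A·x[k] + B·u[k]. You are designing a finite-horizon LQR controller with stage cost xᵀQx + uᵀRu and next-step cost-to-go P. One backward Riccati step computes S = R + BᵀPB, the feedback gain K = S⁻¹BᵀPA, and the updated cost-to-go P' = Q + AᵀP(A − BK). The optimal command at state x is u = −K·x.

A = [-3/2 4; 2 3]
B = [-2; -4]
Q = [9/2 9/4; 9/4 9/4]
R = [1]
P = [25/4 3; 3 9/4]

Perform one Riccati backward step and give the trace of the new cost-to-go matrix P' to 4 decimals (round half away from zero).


17.7483

BᵀP = [-24.5000 -15.0000]
S = R + BᵀPB = [1] + [109.0000] = [110.0000]
BᵀPA = [6.7500 -143.0000]
K = S⁻¹·BᵀPA = [0.0614 -1.3000]
A−BK = [-1.3773 1.4000; 2.2455 -2.2000]
AᵀP(A−BK) = [4.6483 -4.7250; -4.7250 6.3500]
P' = Q + AᵀP(A−BK) = [9.1483 -2.4750; -2.4750 8.6000]
tr(P') = 17.7483


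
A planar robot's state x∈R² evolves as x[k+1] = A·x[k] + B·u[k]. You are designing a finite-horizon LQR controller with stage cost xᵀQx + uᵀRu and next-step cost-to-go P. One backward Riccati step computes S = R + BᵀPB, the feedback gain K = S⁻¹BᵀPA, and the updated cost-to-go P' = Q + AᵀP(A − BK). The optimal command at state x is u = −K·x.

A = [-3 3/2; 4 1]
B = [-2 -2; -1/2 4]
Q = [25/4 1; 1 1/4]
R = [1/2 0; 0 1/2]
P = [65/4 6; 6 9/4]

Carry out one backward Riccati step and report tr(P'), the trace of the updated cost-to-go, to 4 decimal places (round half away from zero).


BᵀP = [-35.5000 -13.1250; -8.5000 -3.0000]
S = R + BᵀPB = [1/2 0; 0 1/2] + [77.5625 18.5000; 18.5000 5.0000] = [78.0625 18.5000; 18.5000 5.5000]
BᵀPA = [54.0000 -66.3750; 13.5000 -15.7500]
K = S⁻¹·BᵀPA = [0.5425 -0.8461; 0.6297 -0.0178]
A−BK = [-0.6555 -0.2277; 1.7524 0.6480]
AᵀP(A−BK) = [0.4529 -0.1974; -0.1974 0.3748]
P' = Q + AᵀP(A−BK) = [6.7029 0.8026; 0.8026 0.6248]
tr(P') = 7.3277

7.3277


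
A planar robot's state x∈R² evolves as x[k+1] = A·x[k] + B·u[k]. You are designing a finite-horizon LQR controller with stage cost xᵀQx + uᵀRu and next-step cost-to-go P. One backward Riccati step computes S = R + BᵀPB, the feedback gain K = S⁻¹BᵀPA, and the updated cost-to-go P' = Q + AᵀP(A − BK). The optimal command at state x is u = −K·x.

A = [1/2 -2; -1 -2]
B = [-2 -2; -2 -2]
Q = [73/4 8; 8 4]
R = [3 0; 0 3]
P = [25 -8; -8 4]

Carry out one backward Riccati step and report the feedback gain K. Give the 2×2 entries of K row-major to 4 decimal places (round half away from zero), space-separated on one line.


-0.2336 0.4860 -0.2336 0.4860

BᵀP = [-34.0000 8.0000; -34.0000 8.0000]
S = R + BᵀPB = [3 0; 0 3] + [52.0000 52.0000; 52.0000 52.0000] = [55.0000 52.0000; 52.0000 55.0000]
BᵀPA = [-25.0000 52.0000; -25.0000 52.0000]
K = S⁻¹·BᵀPA = [-0.2336 0.4860; -0.2336 0.4860]
A−BK = [-0.4346 -0.0561; -1.9346 -0.0561]
AᵀP(A−BK) = [6.5678 -0.7009; -0.7009 1.4579]
P' = Q + AᵀP(A−BK) = [24.8178 7.2991; 7.2991 5.4579]
tr(P') = 30.2757


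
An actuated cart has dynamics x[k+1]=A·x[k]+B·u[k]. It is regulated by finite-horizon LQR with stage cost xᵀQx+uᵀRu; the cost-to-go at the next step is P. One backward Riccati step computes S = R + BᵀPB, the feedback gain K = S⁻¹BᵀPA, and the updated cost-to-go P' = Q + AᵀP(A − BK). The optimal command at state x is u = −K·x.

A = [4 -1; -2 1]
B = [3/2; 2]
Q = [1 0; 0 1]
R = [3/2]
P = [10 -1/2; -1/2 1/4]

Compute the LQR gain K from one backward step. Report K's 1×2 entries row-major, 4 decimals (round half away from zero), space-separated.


2.5682 -0.6477

BᵀP = [14.0000 -0.2500]
S = R + BᵀPB = [3/2] + [20.5000] = [22.0000]
BᵀPA = [56.5000 -14.2500]
K = S⁻¹·BᵀPA = [2.5682 -0.6477]
A−BK = [0.1477 -0.0284; -7.1364 2.2955]
AᵀP(A−BK) = [23.8977 -6.9034; -6.9034 2.0199]
P' = Q + AᵀP(A−BK) = [24.8977 -6.9034; -6.9034 3.0199]
tr(P') = 27.9176


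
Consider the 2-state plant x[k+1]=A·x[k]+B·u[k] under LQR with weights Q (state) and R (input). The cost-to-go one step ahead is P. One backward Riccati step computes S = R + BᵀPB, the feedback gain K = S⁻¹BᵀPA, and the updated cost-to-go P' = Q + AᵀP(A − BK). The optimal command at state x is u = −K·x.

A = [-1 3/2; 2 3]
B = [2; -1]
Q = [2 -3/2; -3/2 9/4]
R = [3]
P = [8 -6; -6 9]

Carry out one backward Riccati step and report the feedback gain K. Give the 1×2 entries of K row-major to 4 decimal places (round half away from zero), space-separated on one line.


BᵀP = [22.0000 -21.0000]
S = R + BᵀPB = [3] + [65.0000] = [68.0000]
BᵀPA = [-64.0000 -30.0000]
K = S⁻¹·BᵀPA = [-0.9412 -0.4412]
A−BK = [0.8824 2.3824; 1.0588 2.5588]
AᵀP(A−BK) = [7.7647 13.7647; 13.7647 31.7647]
P' = Q + AᵀP(A−BK) = [9.7647 12.2647; 12.2647 34.0147]
tr(P') = 43.7794

-0.9412 -0.4412


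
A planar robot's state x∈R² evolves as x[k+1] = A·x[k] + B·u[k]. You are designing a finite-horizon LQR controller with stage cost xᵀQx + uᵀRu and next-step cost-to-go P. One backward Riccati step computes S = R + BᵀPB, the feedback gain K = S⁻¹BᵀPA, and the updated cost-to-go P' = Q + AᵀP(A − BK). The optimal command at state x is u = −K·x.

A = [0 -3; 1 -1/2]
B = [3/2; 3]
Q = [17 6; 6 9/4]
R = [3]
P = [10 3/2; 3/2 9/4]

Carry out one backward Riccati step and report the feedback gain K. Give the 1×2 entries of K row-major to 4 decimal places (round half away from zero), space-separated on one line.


BᵀP = [19.5000 9.0000]
S = R + BᵀPB = [3] + [56.2500] = [59.2500]
BᵀPA = [9.0000 -63.0000]
K = S⁻¹·BᵀPA = [0.1519 -1.0633]
A−BK = [-0.2278 -1.4051; 0.5443 2.6899]
AᵀP(A−BK) = [0.8829 3.9446; 3.9446 28.0752]
P' = Q + AᵀP(A−BK) = [17.8829 9.9446; 9.9446 30.3252]
tr(P') = 48.2081

0.1519 -1.0633


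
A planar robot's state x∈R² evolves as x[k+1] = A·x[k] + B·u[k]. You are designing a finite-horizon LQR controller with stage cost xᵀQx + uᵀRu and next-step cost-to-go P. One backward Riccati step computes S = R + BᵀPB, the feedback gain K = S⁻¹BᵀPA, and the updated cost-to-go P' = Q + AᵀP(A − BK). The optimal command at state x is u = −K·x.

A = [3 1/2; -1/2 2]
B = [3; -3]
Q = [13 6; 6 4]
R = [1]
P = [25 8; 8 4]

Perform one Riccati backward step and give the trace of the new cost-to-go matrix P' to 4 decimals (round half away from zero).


BᵀP = [51.0000 12.0000]
S = R + BᵀPB = [1] + [117.0000] = [118.0000]
BᵀPA = [147.0000 49.5000]
K = S⁻¹·BᵀPA = [1.2458 0.4195]
A−BK = [-0.7373 -0.7585; 3.2373 3.2585]
AᵀP(A−BK) = [18.8729 17.8347; 17.8347 17.4852]
P' = Q + AᵀP(A−BK) = [31.8729 23.8347; 23.8347 21.4852]
tr(P') = 53.3581

53.3581


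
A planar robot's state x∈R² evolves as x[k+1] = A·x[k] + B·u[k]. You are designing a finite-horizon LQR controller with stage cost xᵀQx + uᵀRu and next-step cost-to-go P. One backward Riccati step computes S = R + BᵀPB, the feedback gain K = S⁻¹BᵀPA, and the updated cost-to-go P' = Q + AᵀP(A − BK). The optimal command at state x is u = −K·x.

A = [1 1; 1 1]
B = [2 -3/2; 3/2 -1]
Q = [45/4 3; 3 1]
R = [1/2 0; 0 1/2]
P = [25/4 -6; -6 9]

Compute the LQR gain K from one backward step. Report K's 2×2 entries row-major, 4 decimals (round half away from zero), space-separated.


BᵀP = [3.5000 1.5000; -3.3750 0.0000]
S = R + BᵀPB = [1/2 0; 0 1/2] + [9.2500 -6.7500; -6.7500 5.0625] = [9.7500 -6.7500; -6.7500 5.5625]
BᵀPA = [5.0000 5.0000; -3.3750 -3.3750]
K = S⁻¹·BᵀPA = [0.5802 0.5802; 0.0973 0.0973]
A−BK = [-0.0144 -0.0144; 0.2270 0.2270]
AᵀP(A−BK) = [0.6775 0.6775; 0.6775 0.6775]
P' = Q + AᵀP(A−BK) = [11.9275 3.6775; 3.6775 1.6775]
tr(P') = 13.6050

0.5802 0.5802 0.0973 0.0973


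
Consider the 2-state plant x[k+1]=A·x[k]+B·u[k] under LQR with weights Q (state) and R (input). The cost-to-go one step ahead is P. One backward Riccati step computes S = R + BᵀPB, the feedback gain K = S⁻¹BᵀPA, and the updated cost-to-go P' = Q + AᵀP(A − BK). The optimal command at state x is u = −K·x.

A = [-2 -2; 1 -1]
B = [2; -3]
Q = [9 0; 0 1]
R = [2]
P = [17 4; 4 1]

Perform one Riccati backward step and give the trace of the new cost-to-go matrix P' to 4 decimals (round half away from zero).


21.4839

BᵀP = [22.0000 5.0000]
S = R + BᵀPB = [2] + [29.0000] = [31.0000]
BᵀPA = [-39.0000 -49.0000]
K = S⁻¹·BᵀPA = [-1.2581 -1.5806]
A−BK = [0.5161 1.1613; -2.7742 -5.7419]
AᵀP(A−BK) = [3.9355 5.3548; 5.3548 7.5484]
P' = Q + AᵀP(A−BK) = [12.9355 5.3548; 5.3548 8.5484]
tr(P') = 21.4839


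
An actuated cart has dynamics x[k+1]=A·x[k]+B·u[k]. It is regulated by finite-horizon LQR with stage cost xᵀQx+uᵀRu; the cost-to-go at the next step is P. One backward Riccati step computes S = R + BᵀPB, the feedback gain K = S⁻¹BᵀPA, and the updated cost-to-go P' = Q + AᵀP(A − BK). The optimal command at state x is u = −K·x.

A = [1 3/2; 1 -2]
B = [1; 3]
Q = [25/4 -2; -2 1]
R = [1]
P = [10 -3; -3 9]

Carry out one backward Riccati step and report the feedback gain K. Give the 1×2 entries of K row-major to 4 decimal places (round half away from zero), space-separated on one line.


BᵀP = [1.0000 24.0000]
S = R + BᵀPB = [1] + [73.0000] = [74.0000]
BᵀPA = [25.0000 -46.5000]
K = S⁻¹·BᵀPA = [0.3378 -0.6284]
A−BK = [0.6622 2.1284; -0.0135 -0.1149]
AᵀP(A−BK) = [4.5541 14.2095; 14.2095 47.2804]
P' = Q + AᵀP(A−BK) = [10.8041 12.2095; 12.2095 48.2804]
tr(P') = 59.0845

0.3378 -0.6284


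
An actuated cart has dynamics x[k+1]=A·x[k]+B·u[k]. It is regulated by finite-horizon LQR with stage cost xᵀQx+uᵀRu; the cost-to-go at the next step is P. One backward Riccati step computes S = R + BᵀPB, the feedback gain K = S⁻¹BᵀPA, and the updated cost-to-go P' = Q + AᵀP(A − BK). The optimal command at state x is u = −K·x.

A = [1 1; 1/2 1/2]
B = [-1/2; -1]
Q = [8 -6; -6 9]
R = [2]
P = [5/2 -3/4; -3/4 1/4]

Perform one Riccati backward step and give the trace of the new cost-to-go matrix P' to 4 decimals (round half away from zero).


20.4449

BᵀP = [-0.5000 0.1250]
S = R + BᵀPB = [2] + [0.1250] = [2.1250]
BᵀPA = [-0.4375 -0.4375]
K = S⁻¹·BᵀPA = [-0.2059 -0.2059]
A−BK = [0.8971 0.8971; 0.2941 0.2941]
AᵀP(A−BK) = [1.7224 1.7224; 1.7224 1.7224]
P' = Q + AᵀP(A−BK) = [9.7224 -4.2776; -4.2776 10.7224]
tr(P') = 20.4449


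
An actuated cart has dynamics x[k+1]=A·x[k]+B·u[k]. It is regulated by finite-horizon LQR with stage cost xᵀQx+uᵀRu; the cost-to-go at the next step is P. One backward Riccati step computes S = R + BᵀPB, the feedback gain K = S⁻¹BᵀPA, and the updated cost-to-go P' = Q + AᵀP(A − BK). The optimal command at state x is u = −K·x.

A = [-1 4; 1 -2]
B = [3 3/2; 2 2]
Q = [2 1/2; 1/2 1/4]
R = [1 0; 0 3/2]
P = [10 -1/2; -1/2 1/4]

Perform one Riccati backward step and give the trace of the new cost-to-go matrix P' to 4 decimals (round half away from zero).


BᵀP = [29.0000 -1.0000; 14.0000 -0.2500]
S = R + BᵀPB = [1 0; 0 3/2] + [85.0000 41.5000; 41.5000 20.5000] = [86.0000 41.5000; 41.5000 22.0000]
BᵀPA = [-30.0000 118.0000; -14.2500 56.5000]
K = S⁻¹·BᵀPA = [-0.4043 1.4801; 0.1149 -0.2239]
A−BK = [0.0405 -0.1046; 1.5788 -4.5125]
AᵀP(A−BK) = [0.7588 -2.2865; -2.2865 6.9941]
P' = Q + AᵀP(A−BK) = [2.7588 -1.7865; -1.7865 7.2441]
tr(P') = 10.0029

10.0029


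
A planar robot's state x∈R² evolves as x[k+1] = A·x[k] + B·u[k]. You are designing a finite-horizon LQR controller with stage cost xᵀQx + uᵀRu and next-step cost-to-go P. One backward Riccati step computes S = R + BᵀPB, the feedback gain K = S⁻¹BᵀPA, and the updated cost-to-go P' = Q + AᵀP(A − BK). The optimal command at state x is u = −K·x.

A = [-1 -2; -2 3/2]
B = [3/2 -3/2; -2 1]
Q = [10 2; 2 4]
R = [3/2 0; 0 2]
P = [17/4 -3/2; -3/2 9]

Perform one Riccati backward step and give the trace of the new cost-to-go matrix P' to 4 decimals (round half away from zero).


BᵀP = [9.3750 -20.2500; -7.8750 11.2500]
S = R + BᵀPB = [3/2 0; 0 2] + [54.5625 -34.3125; -34.3125 23.0625] = [56.0625 -34.3125; -34.3125 25.0625]
BᵀPA = [31.1250 -49.1250; -14.6250 32.6250]
K = S⁻¹·BᵀPA = [1.2219 -0.4907; 1.0893 0.6299]
A−BK = [-1.1988 -0.3191; -0.6455 -0.1114]
AᵀP(A−BK) = [12.1499 2.2363; 2.2363 1.5924]
P' = Q + AᵀP(A−BK) = [22.1499 4.2363; 4.2363 5.5924]
tr(P') = 27.7423

27.7423


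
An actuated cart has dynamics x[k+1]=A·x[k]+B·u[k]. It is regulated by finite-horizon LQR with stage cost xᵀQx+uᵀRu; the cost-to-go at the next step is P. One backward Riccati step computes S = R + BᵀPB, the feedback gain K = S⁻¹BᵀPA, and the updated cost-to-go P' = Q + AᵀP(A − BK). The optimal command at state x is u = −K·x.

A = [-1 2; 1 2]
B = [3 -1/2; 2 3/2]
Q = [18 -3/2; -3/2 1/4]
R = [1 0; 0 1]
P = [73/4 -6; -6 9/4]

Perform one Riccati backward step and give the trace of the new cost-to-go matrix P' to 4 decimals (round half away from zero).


19.3425

BᵀP = [42.7500 -13.5000; -18.1250 6.3750]
S = R + BᵀPB = [1 0; 0 1] + [101.2500 -41.6250; -41.6250 18.6250] = [102.2500 -41.6250; -41.6250 19.6250]
BᵀPA = [-56.2500 58.5000; 24.5000 -23.5000]
K = S⁻¹·BᵀPA = [-0.3069 0.6199; 0.5975 0.1175]
A−BK = [0.2194 0.1989; 0.7176 0.5839]
AᵀP(A−BK) = [0.5990 -0.0059; -0.0059 0.4936]
P' = Q + AᵀP(A−BK) = [18.5990 -1.5059; -1.5059 0.7436]
tr(P') = 19.3425


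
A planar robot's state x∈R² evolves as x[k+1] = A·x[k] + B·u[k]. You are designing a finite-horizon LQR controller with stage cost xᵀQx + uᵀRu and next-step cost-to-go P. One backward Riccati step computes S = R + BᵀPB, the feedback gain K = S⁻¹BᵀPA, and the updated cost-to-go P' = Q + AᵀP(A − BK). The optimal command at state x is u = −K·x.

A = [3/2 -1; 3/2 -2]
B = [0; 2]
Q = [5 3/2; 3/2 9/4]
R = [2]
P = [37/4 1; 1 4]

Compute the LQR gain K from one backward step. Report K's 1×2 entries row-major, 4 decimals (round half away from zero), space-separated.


0.8333 -1.0000

BᵀP = [2.0000 8.0000]
S = R + BᵀPB = [2] + [16.0000] = [18.0000]
BᵀPA = [15.0000 -18.0000]
K = S⁻¹·BᵀPA = [0.8333 -1.0000]
A−BK = [1.5000 -1.0000; -0.1667 0.0000]
AᵀP(A−BK) = [21.8125 -15.3750; -15.3750 11.2500]
P' = Q + AᵀP(A−BK) = [26.8125 -13.8750; -13.8750 13.5000]
tr(P') = 40.3125


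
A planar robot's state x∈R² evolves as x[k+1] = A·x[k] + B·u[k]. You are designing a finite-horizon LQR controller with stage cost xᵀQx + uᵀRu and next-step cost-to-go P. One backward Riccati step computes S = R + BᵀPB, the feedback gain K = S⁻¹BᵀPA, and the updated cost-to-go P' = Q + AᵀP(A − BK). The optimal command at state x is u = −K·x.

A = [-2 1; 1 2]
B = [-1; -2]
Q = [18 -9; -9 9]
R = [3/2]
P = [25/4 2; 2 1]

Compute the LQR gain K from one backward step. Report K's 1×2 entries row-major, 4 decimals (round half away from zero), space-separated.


BᵀP = [-10.2500 -4.0000]
S = R + BᵀPB = [3/2] + [18.2500] = [19.7500]
BᵀPA = [16.5000 -18.2500]
K = S⁻¹·BᵀPA = [0.8354 -0.9241]
A−BK = [-1.1646 0.0759; 2.6709 0.1519]
AᵀP(A−BK) = [4.2152 -1.2532; -1.2532 1.3861]
P' = Q + AᵀP(A−BK) = [22.2152 -10.2532; -10.2532 10.3861]
tr(P') = 32.6013

0.8354 -0.9241


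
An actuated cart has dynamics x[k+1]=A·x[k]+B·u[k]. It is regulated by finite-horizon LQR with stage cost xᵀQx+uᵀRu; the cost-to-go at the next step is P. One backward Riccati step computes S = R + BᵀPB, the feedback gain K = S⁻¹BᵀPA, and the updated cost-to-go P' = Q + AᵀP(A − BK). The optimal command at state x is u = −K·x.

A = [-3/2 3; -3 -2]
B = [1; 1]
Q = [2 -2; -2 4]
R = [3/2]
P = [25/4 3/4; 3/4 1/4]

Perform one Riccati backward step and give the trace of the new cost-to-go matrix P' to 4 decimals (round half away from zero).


BᵀP = [7.0000 1.0000]
S = R + BᵀPB = [3/2] + [8.0000] = [9.5000]
BᵀPA = [-13.5000 19.0000]
K = S⁻¹·BᵀPA = [-1.4211 2.0000]
A−BK = [-0.0789 1.0000; -1.5789 -4.0000]
AᵀP(A−BK) = [3.8783 -4.1250; -4.1250 10.2500]
P' = Q + AᵀP(A−BK) = [5.8783 -6.1250; -6.1250 14.2500]
tr(P') = 20.1283

20.1283


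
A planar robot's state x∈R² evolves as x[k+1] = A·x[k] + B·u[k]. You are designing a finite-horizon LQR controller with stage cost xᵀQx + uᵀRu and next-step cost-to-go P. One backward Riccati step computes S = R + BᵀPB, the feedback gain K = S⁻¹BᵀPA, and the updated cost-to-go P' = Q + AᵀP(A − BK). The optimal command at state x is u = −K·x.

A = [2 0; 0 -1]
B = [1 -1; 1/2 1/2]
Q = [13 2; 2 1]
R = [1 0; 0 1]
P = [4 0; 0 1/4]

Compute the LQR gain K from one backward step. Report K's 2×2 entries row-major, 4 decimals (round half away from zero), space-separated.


0.8889 -0.1111 -0.8889 -0.1111

BᵀP = [4.0000 0.1250; -4.0000 0.1250]
S = R + BᵀPB = [1 0; 0 1] + [4.0625 -3.9375; -3.9375 4.0625] = [5.0625 -3.9375; -3.9375 5.0625]
BᵀPA = [8.0000 -0.1250; -8.0000 -0.1250]
K = S⁻¹·BᵀPA = [0.8889 -0.1111; -0.8889 -0.1111]
A−BK = [0.2222 0.0000; 0.0000 -0.8889]
AᵀP(A−BK) = [1.7778 0.0000; 0.0000 0.2222]
P' = Q + AᵀP(A−BK) = [14.7778 2.0000; 2.0000 1.2222]
tr(P') = 16.0000


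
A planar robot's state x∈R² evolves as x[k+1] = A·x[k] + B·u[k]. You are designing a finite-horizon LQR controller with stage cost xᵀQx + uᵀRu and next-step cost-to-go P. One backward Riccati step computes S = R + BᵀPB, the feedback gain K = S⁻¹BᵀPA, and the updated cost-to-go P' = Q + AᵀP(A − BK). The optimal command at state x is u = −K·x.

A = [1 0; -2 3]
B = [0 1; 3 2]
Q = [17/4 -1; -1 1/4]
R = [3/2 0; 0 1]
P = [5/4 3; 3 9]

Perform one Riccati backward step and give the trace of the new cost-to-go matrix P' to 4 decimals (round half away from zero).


BᵀP = [9.0000 27.0000; 7.2500 21.0000]
S = R + BᵀPB = [3/2 0; 0 1] + [81.0000 63.0000; 63.0000 49.2500] = [82.5000 63.0000; 63.0000 50.2500]
BᵀPA = [-45.0000 81.0000; -34.7500 63.0000]
K = S⁻¹·BᵀPA = [-0.4076 0.5732; -0.1805 0.5350]
A−BK = [1.1805 -0.5350; -0.4161 0.2102]
AᵀP(A−BK) = [0.6348 -0.6115; -0.6115 0.8599]
P' = Q + AᵀP(A−BK) = [4.8848 -1.6115; -1.6115 1.1099]
tr(P') = 5.9947

5.9947


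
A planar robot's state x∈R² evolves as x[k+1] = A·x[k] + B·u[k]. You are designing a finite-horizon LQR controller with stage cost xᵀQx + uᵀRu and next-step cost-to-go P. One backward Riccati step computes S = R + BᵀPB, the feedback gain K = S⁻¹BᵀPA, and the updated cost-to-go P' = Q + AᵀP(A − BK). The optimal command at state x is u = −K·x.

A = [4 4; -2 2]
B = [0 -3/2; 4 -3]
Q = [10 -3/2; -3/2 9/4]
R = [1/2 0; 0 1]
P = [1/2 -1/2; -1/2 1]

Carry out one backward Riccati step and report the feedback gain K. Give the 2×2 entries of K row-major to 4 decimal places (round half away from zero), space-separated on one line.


-1.3598 -0.4768 -0.7152 -0.8742

BᵀP = [-2.0000 4.0000; 0.7500 -2.2500]
S = R + BᵀPB = [1/2 0; 0 1] + [16.0000 -9.0000; -9.0000 5.6250] = [16.5000 -9.0000; -9.0000 6.6250]
BᵀPA = [-16.0000 0.0000; 7.5000 -1.5000]
K = S⁻¹·BᵀPA = [-1.3598 -0.4768; -0.7152 -0.8742]
A−BK = [2.9272 2.6887; 1.2936 1.2848]
AᵀP(A−BK) = [3.6071 2.9272; 2.9272 2.6887]
P' = Q + AᵀP(A−BK) = [13.6071 1.4272; 1.4272 4.9387]
tr(P') = 18.5458


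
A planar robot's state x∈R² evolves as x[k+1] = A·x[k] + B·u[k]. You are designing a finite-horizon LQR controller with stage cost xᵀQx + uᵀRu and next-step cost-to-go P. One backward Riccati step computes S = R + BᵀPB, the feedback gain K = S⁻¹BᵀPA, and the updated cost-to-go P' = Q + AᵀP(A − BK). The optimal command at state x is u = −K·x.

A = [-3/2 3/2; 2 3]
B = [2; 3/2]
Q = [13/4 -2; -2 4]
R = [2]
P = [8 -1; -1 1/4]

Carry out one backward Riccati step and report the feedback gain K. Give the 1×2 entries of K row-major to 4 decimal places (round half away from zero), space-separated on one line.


BᵀP = [14.5000 -1.6250]
S = R + BᵀPB = [2] + [26.5625] = [28.5625]
BᵀPA = [-25.0000 16.8750]
K = S⁻¹·BᵀPA = [-0.8753 0.5908]
A−BK = [0.2505 0.3184; 3.3129 2.1138]
AᵀP(A−BK) = [3.1182 -0.2298; -0.2298 1.2801]
P' = Q + AᵀP(A−BK) = [6.3682 -2.2298; -2.2298 5.2801]
tr(P') = 11.6482

-0.8753 0.5908


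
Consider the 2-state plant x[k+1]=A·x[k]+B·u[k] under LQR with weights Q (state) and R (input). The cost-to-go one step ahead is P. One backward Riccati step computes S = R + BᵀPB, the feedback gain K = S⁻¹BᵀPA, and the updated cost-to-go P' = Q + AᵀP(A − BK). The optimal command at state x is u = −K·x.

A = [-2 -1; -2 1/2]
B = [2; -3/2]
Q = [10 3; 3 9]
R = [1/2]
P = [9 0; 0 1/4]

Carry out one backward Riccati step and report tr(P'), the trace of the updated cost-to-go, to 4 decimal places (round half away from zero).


BᵀP = [18.0000 -0.3750]
S = R + BᵀPB = [1/2] + [36.5625] = [37.0625]
BᵀPA = [-35.2500 -18.1875]
K = S⁻¹·BᵀPA = [-0.9511 -0.4907]
A−BK = [-0.0978 -0.0185; -3.4266 -0.2361]
AᵀP(A−BK) = [3.4739 0.4519; 0.4519 0.1374]
P' = Q + AᵀP(A−BK) = [13.4739 3.4519; 3.4519 9.1374]
tr(P') = 22.6113

22.6113


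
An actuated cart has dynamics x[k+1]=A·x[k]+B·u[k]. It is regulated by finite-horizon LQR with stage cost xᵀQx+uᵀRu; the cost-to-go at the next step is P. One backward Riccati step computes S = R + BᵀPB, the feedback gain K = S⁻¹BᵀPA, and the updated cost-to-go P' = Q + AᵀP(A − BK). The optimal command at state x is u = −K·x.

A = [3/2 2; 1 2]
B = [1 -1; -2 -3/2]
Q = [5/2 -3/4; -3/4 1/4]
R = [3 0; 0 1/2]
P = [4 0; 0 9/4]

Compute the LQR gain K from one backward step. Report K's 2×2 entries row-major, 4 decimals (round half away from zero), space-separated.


BᵀP = [4.0000 -4.5000; -4.0000 -3.3750]
S = R + BᵀPB = [3 0; 0 1/2] + [13.0000 2.7500; 2.7500 9.0625] = [16.0000 2.7500; 2.7500 9.5625]
BᵀPA = [1.5000 -1.0000; -9.3750 -14.7500]
K = S⁻¹·BᵀPA = [0.2759 0.2131; -1.0597 -1.6038]
A−BK = [0.1644 0.1831; -0.0378 0.0206]
AᵀP(A−BK) = [0.9012 1.1448; 1.1448 1.5574]
P' = Q + AᵀP(A−BK) = [3.4012 0.3948; 0.3948 1.8074]
tr(P') = 5.2085

0.2759 0.2131 -1.0597 -1.6038


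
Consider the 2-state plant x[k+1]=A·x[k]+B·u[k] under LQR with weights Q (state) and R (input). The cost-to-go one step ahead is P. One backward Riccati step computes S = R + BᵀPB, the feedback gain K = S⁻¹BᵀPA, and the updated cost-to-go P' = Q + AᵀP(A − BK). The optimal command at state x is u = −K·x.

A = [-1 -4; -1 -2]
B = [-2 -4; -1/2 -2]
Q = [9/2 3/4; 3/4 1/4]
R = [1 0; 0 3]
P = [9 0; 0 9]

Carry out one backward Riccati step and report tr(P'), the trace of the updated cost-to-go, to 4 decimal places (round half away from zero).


BᵀP = [-18.0000 -4.5000; -36.0000 -18.0000]
S = R + BᵀPB = [1 0; 0 3] + [38.2500 81.0000; 81.0000 180.0000] = [39.2500 81.0000; 81.0000 183.0000]
BᵀPA = [22.5000 81.0000; 54.0000 180.0000]
K = S⁻¹·BᵀPA = [-0.4125 0.3908; 0.4777 0.8106]
A−BK = [0.0856 0.0241; -0.2509 -0.1834]
AᵀP(A−BK) = [1.4873 1.4331; 1.4331 2.4318]
P' = Q + AᵀP(A−BK) = [5.9873 2.1831; 2.1831 2.6818]
tr(P') = 8.6692

8.6692


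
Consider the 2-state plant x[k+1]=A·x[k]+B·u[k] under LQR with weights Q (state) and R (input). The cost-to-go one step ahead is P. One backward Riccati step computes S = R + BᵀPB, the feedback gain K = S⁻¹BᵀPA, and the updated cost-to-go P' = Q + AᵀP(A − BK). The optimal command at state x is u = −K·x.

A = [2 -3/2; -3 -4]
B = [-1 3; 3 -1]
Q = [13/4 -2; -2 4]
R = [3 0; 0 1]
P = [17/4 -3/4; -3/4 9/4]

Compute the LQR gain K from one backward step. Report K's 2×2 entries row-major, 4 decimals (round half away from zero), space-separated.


-0.7261 -1.3355 0.4542 -0.8328

BᵀP = [-6.5000 7.5000; 13.5000 -4.5000]
S = R + BᵀPB = [3 0; 0 1] + [29.0000 -27.0000; -27.0000 45.0000] = [32.0000 -27.0000; -27.0000 46.0000]
BᵀPA = [-35.5000 -20.2500; 40.5000 -2.2500]
K = S⁻¹·BᵀPA = [-0.7261 -1.3355; 0.4542 -0.8328]
A−BK = [-0.0888 -0.3371; -0.3674 -0.8264]
AᵀP(A−BK) = [2.0764 3.1933; 3.1933 7.6456]
P' = Q + AᵀP(A−BK) = [5.3264 1.1933; 1.1933 11.6456]
tr(P') = 16.9720


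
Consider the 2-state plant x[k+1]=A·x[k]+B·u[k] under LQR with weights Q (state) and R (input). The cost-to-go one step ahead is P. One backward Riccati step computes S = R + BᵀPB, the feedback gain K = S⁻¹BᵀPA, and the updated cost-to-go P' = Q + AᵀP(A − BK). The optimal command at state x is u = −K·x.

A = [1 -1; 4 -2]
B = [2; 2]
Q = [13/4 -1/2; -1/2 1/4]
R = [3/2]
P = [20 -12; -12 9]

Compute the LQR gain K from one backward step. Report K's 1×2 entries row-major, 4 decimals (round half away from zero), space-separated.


-0.3721 -0.1860

BᵀP = [16.0000 -6.0000]
S = R + BᵀPB = [3/2] + [20.0000] = [21.5000]
BᵀPA = [-8.0000 -4.0000]
K = S⁻¹·BᵀPA = [-0.3721 -0.1860]
A−BK = [1.7442 -0.6279; 4.7442 -1.6279]
AᵀP(A−BK) = [65.0233 -21.4884; -21.4884 7.2558]
P' = Q + AᵀP(A−BK) = [68.2733 -21.9884; -21.9884 7.5058]
tr(P') = 75.7791


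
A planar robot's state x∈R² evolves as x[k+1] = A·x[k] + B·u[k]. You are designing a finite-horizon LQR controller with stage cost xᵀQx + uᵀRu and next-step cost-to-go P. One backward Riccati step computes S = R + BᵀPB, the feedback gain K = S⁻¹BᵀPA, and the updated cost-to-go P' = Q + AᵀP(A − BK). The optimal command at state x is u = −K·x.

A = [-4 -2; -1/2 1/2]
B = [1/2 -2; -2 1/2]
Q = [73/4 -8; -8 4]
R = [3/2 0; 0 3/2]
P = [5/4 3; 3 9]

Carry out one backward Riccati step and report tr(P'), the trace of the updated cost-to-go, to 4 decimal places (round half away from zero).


BᵀP = [-5.3750 -16.5000; -1.0000 -1.5000]
S = R + BᵀPB = [3/2 0; 0 3/2] + [30.3125 2.5000; 2.5000 1.2500] = [31.8125 2.5000; 2.5000 2.7500]
BᵀPA = [29.7500 2.5000; 4.7500 1.2500]
K = S⁻¹·BᵀPA = [0.8609 0.0462; 0.9446 0.4126]
A−BK = [-2.5413 -1.1979; 0.7496 0.3860]
AᵀP(A−BK) = [4.1503 1.4169; 1.4169 0.6189]
P' = Q + AᵀP(A−BK) = [22.4003 -6.5831; -6.5831 4.6189]
tr(P') = 27.0192

27.0192


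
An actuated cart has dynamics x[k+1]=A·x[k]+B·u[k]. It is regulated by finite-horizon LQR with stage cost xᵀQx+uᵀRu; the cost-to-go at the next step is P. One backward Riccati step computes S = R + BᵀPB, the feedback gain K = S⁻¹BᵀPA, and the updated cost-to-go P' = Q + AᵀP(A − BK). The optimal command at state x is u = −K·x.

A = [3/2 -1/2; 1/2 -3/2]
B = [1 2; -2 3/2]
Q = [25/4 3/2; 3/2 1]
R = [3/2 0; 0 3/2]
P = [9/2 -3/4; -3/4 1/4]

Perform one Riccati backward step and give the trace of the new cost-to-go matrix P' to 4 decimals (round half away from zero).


BᵀP = [6.0000 -1.2500; 7.8750 -1.1250]
S = R + BᵀPB = [3/2 0; 0 3/2] + [8.5000 10.1250; 10.1250 14.0625] = [10.0000 10.1250; 10.1250 15.5625]
BᵀPA = [8.3750 -1.1250; 11.2500 -2.2500]
K = S⁻¹·BᵀPA = [0.3094 0.0993; 0.5216 -0.2092]
A−BK = [0.1474 -0.1809; 0.3363 -0.9876]
AᵀP(A−BK) = [0.6034 -0.1658; -0.1658 0.2036]
P' = Q + AᵀP(A−BK) = [6.8534 1.3342; 1.3342 1.2036]
tr(P') = 8.0569

8.0569


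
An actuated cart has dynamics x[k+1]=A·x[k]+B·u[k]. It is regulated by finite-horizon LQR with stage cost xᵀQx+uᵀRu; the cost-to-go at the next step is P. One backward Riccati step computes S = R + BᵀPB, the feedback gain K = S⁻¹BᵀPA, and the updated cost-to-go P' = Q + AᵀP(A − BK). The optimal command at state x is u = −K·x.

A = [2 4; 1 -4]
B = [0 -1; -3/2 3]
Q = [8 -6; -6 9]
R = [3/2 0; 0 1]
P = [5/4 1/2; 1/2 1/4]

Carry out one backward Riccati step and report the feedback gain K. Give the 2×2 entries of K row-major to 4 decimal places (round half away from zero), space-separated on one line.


-0.8571 -0.7619 0.2857 -0.1905

BᵀP = [-0.7500 -0.3750; 0.2500 0.2500]
S = R + BᵀPB = [3/2 0; 0 1] + [0.5625 -0.3750; -0.3750 0.5000] = [2.0625 -0.3750; -0.3750 1.5000]
BᵀPA = [-1.8750 -1.5000; 0.7500 0.0000]
K = S⁻¹·BᵀPA = [-0.8571 -0.7619; 0.2857 -0.1905]
A−BK = [2.2857 3.8095; -1.1429 -4.5714]
AᵀP(A−BK) = [5.4286 5.7143; 5.7143 6.8571]
P' = Q + AᵀP(A−BK) = [13.4286 -0.2857; -0.2857 15.8571]
tr(P') = 29.2857


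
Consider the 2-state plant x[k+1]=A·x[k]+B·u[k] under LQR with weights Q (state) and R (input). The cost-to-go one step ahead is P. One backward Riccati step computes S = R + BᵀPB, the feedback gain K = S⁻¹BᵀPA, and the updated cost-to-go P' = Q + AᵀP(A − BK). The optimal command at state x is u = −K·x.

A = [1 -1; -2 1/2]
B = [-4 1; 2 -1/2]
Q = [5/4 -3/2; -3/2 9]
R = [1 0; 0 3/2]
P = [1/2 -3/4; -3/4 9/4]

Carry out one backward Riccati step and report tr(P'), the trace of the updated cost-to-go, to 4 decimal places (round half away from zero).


BᵀP = [-3.5000 7.5000; 0.8750 -1.8750]
S = R + BᵀPB = [1 0; 0 3/2] + [29.0000 -7.2500; -7.2500 1.8125] = [30.0000 -7.2500; -7.2500 3.3125]
BᵀPA = [-18.5000 7.2500; 4.6250 -1.8125]
K = S⁻¹·BᵀPA = [-0.5928 0.2323; 0.0988 -0.0387]
A−BK = [-1.4700 -0.0320; -0.7650 0.0160]
AᵀP(A−BK) = [1.0764 -0.1482; -0.1482 0.0581]
P' = Q + AᵀP(A−BK) = [2.3264 -1.6482; -1.6482 9.0581]
tr(P') = 11.3845

11.3845


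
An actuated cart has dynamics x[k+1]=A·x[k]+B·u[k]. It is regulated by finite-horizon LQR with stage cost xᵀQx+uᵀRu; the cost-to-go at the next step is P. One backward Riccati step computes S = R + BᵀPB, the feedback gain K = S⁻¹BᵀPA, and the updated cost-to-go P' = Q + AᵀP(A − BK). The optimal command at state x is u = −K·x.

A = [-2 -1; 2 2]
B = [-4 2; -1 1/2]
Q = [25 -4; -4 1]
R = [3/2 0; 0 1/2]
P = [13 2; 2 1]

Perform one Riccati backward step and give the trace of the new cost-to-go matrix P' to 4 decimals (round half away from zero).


BᵀP = [-54.0000 -9.0000; 27.0000 4.5000]
S = R + BᵀPB = [3/2 0; 0 1/2] + [225.0000 -112.5000; -112.5000 56.2500] = [226.5000 -112.5000; -112.5000 56.7500]
BᵀPA = [90.0000 36.0000; -45.0000 -18.0000]
K = S⁻¹·BᵀPA = [0.2277 0.0911; -0.3416 -0.1366]
A−BK = [-0.4061 -0.3624; 2.3985 2.1594]
AᵀP(A−BK) = [4.1366 3.6546; 3.6546 3.2619]
P' = Q + AᵀP(A−BK) = [29.1366 -0.3454; -0.3454 4.2619]
tr(P') = 33.3985

33.3985


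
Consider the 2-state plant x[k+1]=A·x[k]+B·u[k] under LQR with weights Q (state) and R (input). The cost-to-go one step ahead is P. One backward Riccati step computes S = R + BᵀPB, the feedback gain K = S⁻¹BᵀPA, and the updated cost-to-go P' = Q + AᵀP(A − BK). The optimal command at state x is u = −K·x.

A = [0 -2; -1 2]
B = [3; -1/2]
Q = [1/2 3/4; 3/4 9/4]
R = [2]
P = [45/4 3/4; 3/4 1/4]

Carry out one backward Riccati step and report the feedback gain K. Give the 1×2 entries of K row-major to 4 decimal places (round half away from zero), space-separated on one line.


BᵀP = [33.3750 2.1250]
S = R + BᵀPB = [2] + [99.0625] = [101.0625]
BᵀPA = [-2.1250 -62.5000]
K = S⁻¹·BᵀPA = [-0.0210 -0.6184]
A−BK = [0.0631 -0.1447; -1.0105 1.6908]
AᵀP(A−BK) = [0.2053 -0.3142; -0.3142 1.3482]
P' = Q + AᵀP(A−BK) = [0.7053 0.4358; 0.4358 3.5982]
tr(P') = 4.3035

-0.0210 -0.6184


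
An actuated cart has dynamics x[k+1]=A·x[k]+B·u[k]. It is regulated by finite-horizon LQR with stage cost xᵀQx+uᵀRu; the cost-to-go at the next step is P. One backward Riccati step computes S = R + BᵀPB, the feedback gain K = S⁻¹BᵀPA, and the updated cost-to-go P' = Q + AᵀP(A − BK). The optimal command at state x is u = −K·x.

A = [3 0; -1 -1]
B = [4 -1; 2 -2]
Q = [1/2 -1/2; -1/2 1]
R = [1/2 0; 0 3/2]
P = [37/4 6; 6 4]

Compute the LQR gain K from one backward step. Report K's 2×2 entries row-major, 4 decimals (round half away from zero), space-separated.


BᵀP = [49.0000 32.0000; -21.2500 -14.0000]
S = R + BᵀPB = [1/2 0; 0 3/2] + [260.0000 -113.0000; -113.0000 49.2500] = [260.5000 -113.0000; -113.0000 50.7500]
BᵀPA = [115.0000 -32.0000; -49.7500 14.0000]
K = S⁻¹·BᵀPA = [0.4752 -0.0930; 0.0778 0.0687]
A−BK = [1.1770 0.4409; -1.7948 -0.6765]
AᵀP(A−BK) = [0.4718 0.1174; 0.1174 0.0609]
P' = Q + AᵀP(A−BK) = [0.9718 -0.3826; -0.3826 1.0609]
tr(P') = 2.0327

0.4752 -0.0930 0.0778 0.0687


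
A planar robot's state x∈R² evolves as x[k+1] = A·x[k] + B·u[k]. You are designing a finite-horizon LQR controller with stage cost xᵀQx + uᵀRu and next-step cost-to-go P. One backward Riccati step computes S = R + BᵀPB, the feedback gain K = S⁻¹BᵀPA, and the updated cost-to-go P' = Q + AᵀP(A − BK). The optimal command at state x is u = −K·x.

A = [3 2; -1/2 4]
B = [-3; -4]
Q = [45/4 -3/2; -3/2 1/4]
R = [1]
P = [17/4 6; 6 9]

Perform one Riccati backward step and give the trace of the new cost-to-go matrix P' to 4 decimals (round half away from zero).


13.7172

BᵀP = [-36.7500 -54.0000]
S = R + BᵀPB = [1] + [326.2500] = [327.2500]
BᵀPA = [-83.2500 -289.5000]
K = S⁻¹·BᵀPA = [-0.2544 -0.8846]
A−BK = [2.2368 -0.6539; -1.5176 0.4614]
AᵀP(A−BK) = [1.3218 -0.1467; -0.1467 0.8953]
P' = Q + AᵀP(A−BK) = [12.5718 -1.6467; -1.6467 1.1453]
tr(P') = 13.7172


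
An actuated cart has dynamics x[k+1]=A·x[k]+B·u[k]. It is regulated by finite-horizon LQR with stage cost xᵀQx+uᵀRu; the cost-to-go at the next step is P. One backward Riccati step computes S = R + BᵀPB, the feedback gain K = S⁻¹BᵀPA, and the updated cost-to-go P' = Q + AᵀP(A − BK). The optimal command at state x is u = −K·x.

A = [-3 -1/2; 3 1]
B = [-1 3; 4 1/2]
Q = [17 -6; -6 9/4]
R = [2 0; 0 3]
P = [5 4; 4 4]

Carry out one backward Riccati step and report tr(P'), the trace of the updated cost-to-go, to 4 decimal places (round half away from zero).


21.5950

BᵀP = [11.0000 12.0000; 17.0000 14.0000]
S = R + BᵀPB = [2 0; 0 3] + [37.0000 39.0000; 39.0000 58.0000] = [39.0000 39.0000; 39.0000 61.0000]
BᵀPA = [3.0000 6.5000; -9.0000 5.5000]
K = S⁻¹·BᵀPA = [0.6224 0.2121; -0.5455 -0.0455]
A−BK = [-0.7413 -0.1515; 0.7832 0.1742]
AᵀP(A−BK) = [2.2238 0.4545; 0.4545 0.1212]
P' = Q + AᵀP(A−BK) = [19.2238 -5.5455; -5.5455 2.3712]
tr(P') = 21.5950


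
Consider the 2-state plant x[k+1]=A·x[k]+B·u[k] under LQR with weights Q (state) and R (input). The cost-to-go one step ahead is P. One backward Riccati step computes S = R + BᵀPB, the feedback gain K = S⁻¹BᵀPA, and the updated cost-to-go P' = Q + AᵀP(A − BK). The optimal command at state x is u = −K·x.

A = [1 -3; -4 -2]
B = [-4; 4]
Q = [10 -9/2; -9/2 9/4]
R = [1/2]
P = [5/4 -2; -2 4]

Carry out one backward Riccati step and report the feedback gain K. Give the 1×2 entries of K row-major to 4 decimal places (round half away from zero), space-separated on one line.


BᵀP = [-13.0000 24.0000]
S = R + BᵀPB = [1/2] + [148.0000] = [148.5000]
BᵀPA = [-109.0000 -9.0000]
K = S⁻¹·BᵀPA = [-0.7340 -0.0606]
A−BK = [-1.9360 -3.2424; -1.0640 -1.7576]
AᵀP(A−BK) = [1.2433 1.6439; 1.6439 2.7045]
P' = Q + AᵀP(A−BK) = [11.2433 -2.8561; -2.8561 4.9545]
tr(P') = 16.1978

-0.7340 -0.0606


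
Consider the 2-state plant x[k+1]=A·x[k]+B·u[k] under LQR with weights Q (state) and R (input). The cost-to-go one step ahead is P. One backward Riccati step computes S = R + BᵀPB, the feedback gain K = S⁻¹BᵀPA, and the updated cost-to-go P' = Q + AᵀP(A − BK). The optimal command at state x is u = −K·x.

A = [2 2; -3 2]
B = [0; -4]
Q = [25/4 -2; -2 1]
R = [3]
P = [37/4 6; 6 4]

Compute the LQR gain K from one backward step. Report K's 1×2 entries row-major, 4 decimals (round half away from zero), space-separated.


BᵀP = [-24.0000 -16.0000]
S = R + BᵀPB = [3] + [64.0000] = [67.0000]
BᵀPA = [0.0000 -80.0000]
K = S⁻¹·BᵀPA = [0.0000 -1.1940]
A−BK = [2.0000 2.0000; -3.0000 -2.7761]
AᵀP(A−BK) = [1.0000 1.0000; 1.0000 5.4776]
P' = Q + AᵀP(A−BK) = [7.2500 -1.0000; -1.0000 6.4776]
tr(P') = 13.7276

0.0000 -1.1940


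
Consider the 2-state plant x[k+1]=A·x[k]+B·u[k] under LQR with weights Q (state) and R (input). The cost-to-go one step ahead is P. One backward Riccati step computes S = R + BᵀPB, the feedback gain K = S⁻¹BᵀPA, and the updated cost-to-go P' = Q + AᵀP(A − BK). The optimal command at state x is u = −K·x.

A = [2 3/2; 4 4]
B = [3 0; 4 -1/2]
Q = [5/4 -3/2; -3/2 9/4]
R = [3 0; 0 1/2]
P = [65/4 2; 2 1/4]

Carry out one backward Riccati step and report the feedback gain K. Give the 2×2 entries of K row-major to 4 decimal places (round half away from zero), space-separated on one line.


0.7017 0.5610 -0.0780 -0.0650

BᵀP = [56.7500 7.0000; -1.0000 -0.1250]
S = R + BᵀPB = [3 0; 0 1/2] + [198.2500 -3.5000; -3.5000 0.0625] = [201.2500 -3.5000; -3.5000 0.5625]
BᵀPA = [141.5000 113.1250; -2.5000 -2.0000]
K = S⁻¹·BᵀPA = [0.7017 0.5610; -0.0780 -0.0650]
A−BK = [-0.1052 -0.1829; 1.1540 1.7236]
AᵀP(A−BK) = [1.5075 1.2086; 1.2086 0.9715]
P' = Q + AᵀP(A−BK) = [2.7575 -0.2914; -0.2914 3.2215]
tr(P') = 5.9790


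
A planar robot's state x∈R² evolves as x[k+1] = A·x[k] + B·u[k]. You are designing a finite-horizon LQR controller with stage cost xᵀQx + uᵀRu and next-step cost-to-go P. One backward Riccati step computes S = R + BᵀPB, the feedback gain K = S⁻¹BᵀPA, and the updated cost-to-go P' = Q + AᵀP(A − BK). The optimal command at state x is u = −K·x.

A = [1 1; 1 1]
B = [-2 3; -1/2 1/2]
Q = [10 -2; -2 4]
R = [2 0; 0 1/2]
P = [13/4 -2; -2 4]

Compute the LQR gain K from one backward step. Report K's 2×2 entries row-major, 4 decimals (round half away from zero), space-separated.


BᵀP = [-5.5000 2.0000; 8.7500 -4.0000]
S = R + BᵀPB = [2 0; 0 1/2] + [10.0000 -15.5000; -15.5000 24.2500] = [12.0000 -15.5000; -15.5000 24.7500]
BᵀPA = [-3.5000 -3.5000; 4.7500 4.7500]
K = S⁻¹·BᵀPA = [-0.2291 -0.2291; 0.0485 0.0485]
A−BK = [0.3965 0.3965; 0.8612 0.8612]
AᵀP(A−BK) = [2.2181 2.2181; 2.2181 2.2181]
P' = Q + AᵀP(A−BK) = [12.2181 0.2181; 0.2181 6.2181]
tr(P') = 18.4361

-0.2291 -0.2291 0.0485 0.0485


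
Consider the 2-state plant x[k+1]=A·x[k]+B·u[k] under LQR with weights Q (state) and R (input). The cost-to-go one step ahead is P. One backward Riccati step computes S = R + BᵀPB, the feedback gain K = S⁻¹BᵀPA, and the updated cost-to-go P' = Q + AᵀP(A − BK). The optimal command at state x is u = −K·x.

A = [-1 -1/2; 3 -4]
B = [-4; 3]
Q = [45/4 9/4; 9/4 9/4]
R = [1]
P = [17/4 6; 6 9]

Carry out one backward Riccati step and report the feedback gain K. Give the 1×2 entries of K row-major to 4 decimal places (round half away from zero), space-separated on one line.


BᵀP = [1.0000 3.0000]
S = R + BᵀPB = [1] + [5.0000] = [6.0000]
BᵀPA = [8.0000 -12.5000]
K = S⁻¹·BᵀPA = [1.3333 -2.0833]
A−BK = [4.3333 -8.8333; -1.0000 2.2500]
AᵀP(A−BK) = [38.5833 -74.2083; -74.2083 143.0208]
P' = Q + AᵀP(A−BK) = [49.8333 -71.9583; -71.9583 145.2708]
tr(P') = 195.1042

1.3333 -2.0833


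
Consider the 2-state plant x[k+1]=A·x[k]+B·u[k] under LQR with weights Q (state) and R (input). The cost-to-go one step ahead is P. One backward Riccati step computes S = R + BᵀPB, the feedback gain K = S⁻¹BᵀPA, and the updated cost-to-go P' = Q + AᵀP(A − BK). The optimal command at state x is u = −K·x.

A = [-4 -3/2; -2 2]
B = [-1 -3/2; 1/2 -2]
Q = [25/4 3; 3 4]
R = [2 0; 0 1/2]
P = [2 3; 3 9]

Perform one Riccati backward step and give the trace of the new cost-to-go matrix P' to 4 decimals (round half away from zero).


BᵀP = [-0.5000 1.5000; -9.0000 -22.5000]
S = R + BᵀPB = [2 0; 0 1/2] + [1.2500 -2.2500; -2.2500 58.5000] = [3.2500 -2.2500; -2.2500 59.0000]
BᵀPA = [-1.0000 3.7500; 81.0000 -31.5000]
K = S⁻¹·BᵀPA = [0.6602 0.8055; 1.3981 -0.5032]
A−BK = [-1.2427 -1.4493; 0.4660 0.5909]
AᵀP(A−BK) = [3.4175 2.5631; 2.5631 3.6292]
P' = Q + AᵀP(A−BK) = [9.6675 5.5631; 5.5631 7.6292]
tr(P') = 17.2967

17.2967
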